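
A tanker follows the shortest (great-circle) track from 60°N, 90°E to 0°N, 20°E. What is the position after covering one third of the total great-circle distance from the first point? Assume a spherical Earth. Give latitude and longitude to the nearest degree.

The haversine formula gives a central angle δ ≈ 1.399 rad (80.2°) between the endpoints.
Interpolate at f = 1/3 with slerp weights a = sin((1−f)δ)/sin δ ≈ 0.815, b = sin(fδ)/sin δ ≈ 0.456.
p = a·p₁ + b·p₂ ≈ (0.429, 0.564, 0.706); φ = arcsin(p_z) ≈ 44.91°, λ = atan2(p_y, p_x) ≈ 52.74°.

≈ 45°N, 53°E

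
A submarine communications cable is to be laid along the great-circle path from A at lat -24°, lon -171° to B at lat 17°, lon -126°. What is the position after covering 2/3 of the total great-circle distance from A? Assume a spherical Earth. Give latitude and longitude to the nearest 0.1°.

≈ lat 3.2°, lon -140.8°

Convert each endpoint to a unit vector on the sphere (x = cos φ cos λ, y = cos φ sin λ, z = sin φ).
The central angle between the endpoints is δ = arccos(p₁·p₂) ≈ 1.049 rad (60.1°).
Interpolate at f = 2/3 with slerp weights a = sin((1−f)δ)/sin δ ≈ 0.395, b = sin(fδ)/sin δ ≈ 0.742.
p = a·p₁ + b·p₂ ≈ (-0.774, -0.631, 0.056); φ = arcsin(p_z) ≈ 3.23°, λ = atan2(p_y, p_x) ≈ -140.81°.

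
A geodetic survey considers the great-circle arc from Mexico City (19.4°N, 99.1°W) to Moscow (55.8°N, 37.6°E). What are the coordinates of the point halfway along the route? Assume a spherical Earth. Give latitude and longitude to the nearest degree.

≈ 60°N, 63°W

The haversine formula gives a central angle δ ≈ 1.682 rad (96.4°) between the endpoints.
Interpolate at f = 1/2 with slerp weights a = sin((1−f)δ)/sin δ ≈ 0.750, b = sin(fδ)/sin δ ≈ 0.750.
p = a·p₁ + b·p₂ ≈ (0.222, -0.441, 0.869); φ = arcsin(p_z) ≈ 60.39°, λ = atan2(p_y, p_x) ≈ -63.28°.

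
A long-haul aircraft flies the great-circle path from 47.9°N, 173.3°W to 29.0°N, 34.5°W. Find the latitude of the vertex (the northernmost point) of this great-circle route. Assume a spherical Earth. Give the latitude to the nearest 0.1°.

≈ 67.2°N

The great circle lies in the plane with unit normal n̂ = (p₁ × p₂)/|p₁ × p₂|.
Here n̂_z ≈ +0.388; the vertex latitude is φ_max = arccos|n̂_z| ≈ 67.2°.
Check via Clairaut: cos φ_max = |cos φ₁| · sin C = cos(47.9°)·sin(35.3°) ≈ 0.388, again giving ≈ 67.2°.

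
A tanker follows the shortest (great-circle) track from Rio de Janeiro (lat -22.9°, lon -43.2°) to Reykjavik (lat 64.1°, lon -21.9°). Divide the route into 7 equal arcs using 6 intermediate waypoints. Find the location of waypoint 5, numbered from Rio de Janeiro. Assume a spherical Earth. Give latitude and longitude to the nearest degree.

Convert each endpoint to a unit vector on the sphere (x = cos φ cos λ, y = cos φ sin λ, z = sin φ).
The central angle between the endpoints is δ = arccos(p₁·p₂) ≈ 1.546 rad (88.6°).
Interpolate at f = 5/7 with slerp weights a = sin((1−f)δ)/sin δ ≈ 0.428, b = sin(fδ)/sin δ ≈ 0.893.
p = a·p₁ + b·p₂ ≈ (0.649, -0.415, 0.637); φ = arcsin(p_z) ≈ 39.59°, λ = atan2(p_y, p_x) ≈ -32.60°.

≈ lat 40°, lon -33°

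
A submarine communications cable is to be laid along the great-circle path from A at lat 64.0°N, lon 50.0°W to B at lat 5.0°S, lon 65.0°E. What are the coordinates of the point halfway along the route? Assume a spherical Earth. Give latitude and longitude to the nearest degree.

Write both endpoints as unit vectors p₁, p₂ with components (cos φ cos λ, cos φ sin λ, sin φ).
The central angle between the endpoints is δ = arccos(p₁·p₂) ≈ 1.837 rad (105.2°).
Interpolate at f = 1/2 with slerp weights a = sin((1−f)δ)/sin δ ≈ 0.824, b = sin(fδ)/sin δ ≈ 0.824.
p = a·p₁ + b·p₂ ≈ (0.579, 0.467, 0.668); φ = arcsin(p_z) ≈ 41.95°, λ = atan2(p_y, p_x) ≈ 38.90°.

≈ lat 42°N, lon 39°E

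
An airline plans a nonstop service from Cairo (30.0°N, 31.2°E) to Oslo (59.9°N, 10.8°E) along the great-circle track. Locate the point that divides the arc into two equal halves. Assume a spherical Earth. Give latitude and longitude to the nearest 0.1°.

From cos δ = sin φ₁ sin φ₂ + cos φ₁ cos φ₂ cos Δλ, the central angle is δ ≈ 0.574 rad (32.9°).
Interpolate at f = 1/2 with slerp weights a = sin((1−f)δ)/sin δ ≈ 0.521, b = sin(fδ)/sin δ ≈ 0.521.
p = a·p₁ + b·p₂ ≈ (0.643, 0.283, 0.712); φ = arcsin(p_z) ≈ 45.37°, λ = atan2(p_y, p_x) ≈ 23.75°.

≈ 45.4°N, 23.7°E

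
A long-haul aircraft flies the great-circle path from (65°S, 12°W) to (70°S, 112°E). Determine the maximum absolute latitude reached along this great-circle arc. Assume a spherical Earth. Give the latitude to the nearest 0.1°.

≈ 79.2°S

The great circle lies in the plane with unit normal n̂ = (p₁ × p₂)/|p₁ × p₂|.
Here n̂_z ≈ +0.188; the vertex latitude is φ_max = arccos|n̂_z| ≈ 79.2°.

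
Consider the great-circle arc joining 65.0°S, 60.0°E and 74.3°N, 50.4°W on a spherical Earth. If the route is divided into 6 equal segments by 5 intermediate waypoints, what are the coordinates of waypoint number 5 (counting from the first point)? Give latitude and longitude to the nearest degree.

Write both endpoints as unit vectors p₁, p₂ with components (cos φ cos λ, cos φ sin λ, sin φ).
The central angle between the endpoints is δ = arccos(p₁·p₂) ≈ 2.720 rad (155.8°).
Interpolate at f = 5/6 with slerp weights a = sin((1−f)δ)/sin δ ≈ 1.070, b = sin(fδ)/sin δ ≈ 1.875.
p = a·p₁ + b·p₂ ≈ (0.549, 0.001, 0.836); φ = arcsin(p_z) ≈ 56.67°, λ = atan2(p_y, p_x) ≈ 0.06°.

≈ 57°N, 0°E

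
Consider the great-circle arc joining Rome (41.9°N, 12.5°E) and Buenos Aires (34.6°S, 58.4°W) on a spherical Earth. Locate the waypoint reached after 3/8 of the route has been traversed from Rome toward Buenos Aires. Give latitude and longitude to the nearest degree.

≈ (15°N, 17°W)

Convert each endpoint to a unit vector on the sphere (x = cos φ cos λ, y = cos φ sin λ, z = sin φ).
The central angle between the endpoints is δ = arccos(p₁·p₂) ≈ 1.751 rad (100.3°).
Interpolate at f = 3/8 with slerp weights a = sin((1−f)δ)/sin δ ≈ 0.903, b = sin(fδ)/sin δ ≈ 0.620.
p = a·p₁ + b·p₂ ≈ (0.924, -0.289, 0.251); φ = arcsin(p_z) ≈ 14.53°, λ = atan2(p_y, p_x) ≈ -17.40°.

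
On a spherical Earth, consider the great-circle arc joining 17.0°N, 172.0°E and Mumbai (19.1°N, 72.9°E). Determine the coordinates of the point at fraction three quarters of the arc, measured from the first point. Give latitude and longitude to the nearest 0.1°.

From cos δ = sin φ₁ sin φ₂ + cos φ₁ cos φ₂ cos Δλ, the central angle is δ ≈ 1.618 rad (92.7°).
Interpolate at f = 3/4 with slerp weights a = sin((1−f)δ)/sin δ ≈ 0.394, b = sin(fδ)/sin δ ≈ 0.938.
p = a·p₁ + b·p₂ ≈ (-0.113, 0.900, 0.422); φ = arcsin(p_z) ≈ 24.97°, λ = atan2(p_y, p_x) ≈ 97.13°.

≈ 25.0°N, 97.1°E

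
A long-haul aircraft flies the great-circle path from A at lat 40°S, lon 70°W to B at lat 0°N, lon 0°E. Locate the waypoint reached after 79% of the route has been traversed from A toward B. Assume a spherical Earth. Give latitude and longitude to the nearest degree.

≈ lat 10°S, lon 12°W

Convert each endpoint to a unit vector on the sphere (x = cos φ cos λ, y = cos φ sin λ, z = sin φ).
The central angle between the endpoints is δ = arccos(p₁·p₂) ≈ 1.306 rad (74.8°).
Interpolate at f = 0.79 with slerp weights a = sin((1−f)δ)/sin δ ≈ 0.281, b = sin(fδ)/sin δ ≈ 0.889.
p = a·p₁ + b·p₂ ≈ (0.963, -0.202, -0.180); φ = arcsin(p_z) ≈ -10.39°, λ = atan2(p_y, p_x) ≈ -11.85°.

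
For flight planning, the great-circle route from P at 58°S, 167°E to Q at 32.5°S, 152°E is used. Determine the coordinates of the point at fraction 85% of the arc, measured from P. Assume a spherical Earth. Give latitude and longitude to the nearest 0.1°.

The haversine formula gives a central angle δ ≈ 0.479 rad (27.5°) between the endpoints.
Interpolate at f = 0.85 with slerp weights a = sin((1−f)δ)/sin δ ≈ 0.156, b = sin(fδ)/sin δ ≈ 0.859.
p = a·p₁ + b·p₂ ≈ (-0.720, 0.359, -0.594); φ = arcsin(p_z) ≈ -36.42°, λ = atan2(p_y, p_x) ≈ 153.52°.

≈ 36.4°S, 153.5°E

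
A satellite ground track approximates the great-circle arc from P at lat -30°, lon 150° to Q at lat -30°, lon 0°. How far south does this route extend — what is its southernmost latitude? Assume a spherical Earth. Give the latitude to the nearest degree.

The great circle lies in the plane with unit normal n̂ = (p₁ × p₂)/|p₁ × p₂|.
Here n̂_z ≈ -0.409; the vertex latitude is φ_max = arccos|n̂_z| ≈ 65.9°.
Check via Clairaut: cos φ_max = |cos φ₁| · sin C = cos(30.0°)·sin(151.8°) ≈ 0.409, again giving ≈ 65.9°.

≈ -66°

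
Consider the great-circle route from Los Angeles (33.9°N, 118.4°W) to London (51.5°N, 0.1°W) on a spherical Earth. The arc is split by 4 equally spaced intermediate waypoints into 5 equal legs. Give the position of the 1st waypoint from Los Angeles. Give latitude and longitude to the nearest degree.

≈ 46°N, 106°W

Write both endpoints as unit vectors p₁, p₂ with components (cos φ cos λ, cos φ sin λ, sin φ).
The central angle between the endpoints is δ = arccos(p₁·p₂) ≈ 1.378 rad (79.0°).
Interpolate at f = 1/5 with slerp weights a = sin((1−f)δ)/sin δ ≈ 0.909, b = sin(fδ)/sin δ ≈ 0.277.
p = a·p₁ + b·p₂ ≈ (-0.186, -0.664, 0.724); φ = arcsin(p_z) ≈ 46.39°, λ = atan2(p_y, p_x) ≈ -105.67°.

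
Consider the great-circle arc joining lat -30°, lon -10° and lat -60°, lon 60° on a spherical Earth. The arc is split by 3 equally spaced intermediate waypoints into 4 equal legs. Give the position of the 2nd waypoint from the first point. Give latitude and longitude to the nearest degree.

Write both endpoints as unit vectors p₁, p₂ with components (cos φ cos λ, cos φ sin λ, sin φ).
The central angle between the endpoints is δ = arccos(p₁·p₂) ≈ 0.951 rad (54.5°).
Interpolate at f = 2/4 with slerp weights a = sin((1−f)δ)/sin δ ≈ 0.562, b = sin(fδ)/sin δ ≈ 0.562.
p = a·p₁ + b·p₂ ≈ (0.620, 0.159, -0.768); φ = arcsin(p_z) ≈ -50.19°, λ = atan2(p_y, p_x) ≈ 14.37°.

≈ lat -50°, lon 14°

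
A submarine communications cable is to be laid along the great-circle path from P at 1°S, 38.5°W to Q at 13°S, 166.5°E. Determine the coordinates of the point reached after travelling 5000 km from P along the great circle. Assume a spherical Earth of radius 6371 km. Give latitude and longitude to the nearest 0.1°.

≈ 21.6°S, 79.5°W

From cos δ = sin φ₁ sin φ₂ + cos φ₁ cos φ₂ cos Δλ, the central angle is δ ≈ 2.645 rad (151.5°). The total great-circle distance is δ·R ≈ 2.645 × 6371 ≈ 16849 km, so the target fraction is f = 5000/16849 ≈ 0.297.
Interpolate at f ≈ 0.297 with slerp weights a = sin((1−f)δ)/sin δ ≈ 2.010, b = sin(fδ)/sin δ ≈ 1.482.
p = a·p₁ + b·p₂ ≈ (0.169, -0.914, -0.369); φ = arcsin(p_z) ≈ -21.62°, λ = atan2(p_y, p_x) ≈ -79.54°.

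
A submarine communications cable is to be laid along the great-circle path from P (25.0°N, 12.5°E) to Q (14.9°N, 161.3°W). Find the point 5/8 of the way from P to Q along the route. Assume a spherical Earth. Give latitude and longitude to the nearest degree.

Write both endpoints as unit vectors p₁, p₂ with components (cos φ cos λ, cos φ sin λ, sin φ).
The central angle between the endpoints is δ = arccos(p₁·p₂) ≈ 2.437 rad (139.6°).
Interpolate at f = 5/8 with slerp weights a = sin((1−f)δ)/sin δ ≈ 1.223, b = sin(fδ)/sin δ ≈ 1.543.
p = a·p₁ + b·p₂ ≈ (-0.330, -0.238, 0.914); φ = arcsin(p_z) ≈ 66.00°, λ = atan2(p_y, p_x) ≈ -144.19°.

≈ (66°N, 144°W)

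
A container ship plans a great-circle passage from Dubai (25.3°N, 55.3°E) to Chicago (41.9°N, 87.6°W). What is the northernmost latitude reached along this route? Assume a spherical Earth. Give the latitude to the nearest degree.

≈ 65°N

The great circle lies in the plane with unit normal n̂ = (p₁ × p₂)/|p₁ × p₂|.
Here n̂_z ≈ -0.419; the vertex latitude is φ_max = arccos|n̂_z| ≈ 65.2°.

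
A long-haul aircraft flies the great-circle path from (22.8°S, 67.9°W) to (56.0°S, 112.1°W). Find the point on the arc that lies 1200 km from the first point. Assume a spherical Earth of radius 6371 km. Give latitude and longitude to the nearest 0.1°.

≈ (31.7°S, 74.7°W)

Write both endpoints as unit vectors p₁, p₂ with components (cos φ cos λ, cos φ sin λ, sin φ).
The central angle between the endpoints is δ = arccos(p₁·p₂) ≈ 0.808 rad (46.3°). The total great-circle distance is δ·R ≈ 0.808 × 6371 ≈ 5149 km, so the target fraction is f = 1200/5149 ≈ 0.233.
Interpolate at f ≈ 0.233 with slerp weights a = sin((1−f)δ)/sin δ ≈ 0.803, b = sin(fδ)/sin δ ≈ 0.259.
p = a·p₁ + b·p₂ ≈ (0.224, -0.820, -0.526); φ = arcsin(p_z) ≈ -31.74°, λ = atan2(p_y, p_x) ≈ -74.72°.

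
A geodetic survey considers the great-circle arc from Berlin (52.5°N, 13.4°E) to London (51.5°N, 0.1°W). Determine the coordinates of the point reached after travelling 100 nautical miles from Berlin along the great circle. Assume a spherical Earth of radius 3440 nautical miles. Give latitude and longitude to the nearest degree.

Convert each endpoint to a unit vector on the sphere (x = cos φ cos λ, y = cos φ sin λ, z = sin φ).
The central angle between the endpoints is δ = arccos(p₁·p₂) ≈ 0.146 rad (8.4°). The total great-circle distance is δ·R ≈ 0.146 × 3440 ≈ 502 nmi, so the target fraction is f = 100/502 ≈ 0.199.
Interpolate at f ≈ 0.199 with slerp weights a = sin((1−f)δ)/sin δ ≈ 0.802, b = sin(fδ)/sin δ ≈ 0.200.
p = a·p₁ + b·p₂ ≈ (0.599, 0.113, 0.793); φ = arcsin(p_z) ≈ 52.42°, λ = atan2(p_y, p_x) ≈ 10.67°.

≈ 52°N, 11°E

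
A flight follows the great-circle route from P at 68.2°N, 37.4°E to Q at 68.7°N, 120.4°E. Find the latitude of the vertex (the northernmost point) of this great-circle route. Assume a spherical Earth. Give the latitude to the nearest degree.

The great circle lies in the plane with unit normal n̂ = (p₁ × p₂)/|p₁ × p₂|.
Here n̂_z ≈ +0.284; the vertex latitude is φ_max = arccos|n̂_z| ≈ 73.5°.
Check via Clairaut: cos φ_max = |cos φ₁| · sin C = cos(68.2°)·sin(49.8°) ≈ 0.284, again giving ≈ 73.5°.

≈ 74°N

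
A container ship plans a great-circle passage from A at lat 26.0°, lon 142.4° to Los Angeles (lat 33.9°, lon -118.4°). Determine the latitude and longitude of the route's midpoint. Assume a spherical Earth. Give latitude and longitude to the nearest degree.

Write both endpoints as unit vectors p₁, p₂ with components (cos φ cos λ, cos φ sin λ, sin φ).
The central angle between the endpoints is δ = arccos(p₁·p₂) ≈ 1.445 rad (82.8°).
Interpolate at f = 1/2 with slerp weights a = sin((1−f)δ)/sin δ ≈ 0.667, b = sin(fδ)/sin δ ≈ 0.667.
p = a·p₁ + b·p₂ ≈ (-0.738, -0.121, 0.664); φ = arcsin(p_z) ≈ 41.61°, λ = atan2(p_y, p_x) ≈ -170.68°.

≈ lat 42°, lon -171°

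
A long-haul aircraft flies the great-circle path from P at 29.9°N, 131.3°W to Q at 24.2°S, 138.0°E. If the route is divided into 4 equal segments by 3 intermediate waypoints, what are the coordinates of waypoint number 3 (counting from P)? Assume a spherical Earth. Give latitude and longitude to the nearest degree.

≈ 11°S, 161°E

The haversine formula gives a central angle δ ≈ 1.786 rad (102.4°) between the endpoints.
Interpolate at f = 3/4 with slerp weights a = sin((1−f)δ)/sin δ ≈ 0.442, b = sin(fδ)/sin δ ≈ 0.997.
p = a·p₁ + b·p₂ ≈ (-0.928, 0.320, -0.188); φ = arcsin(p_z) ≈ -10.84°, λ = atan2(p_y, p_x) ≈ 160.97°.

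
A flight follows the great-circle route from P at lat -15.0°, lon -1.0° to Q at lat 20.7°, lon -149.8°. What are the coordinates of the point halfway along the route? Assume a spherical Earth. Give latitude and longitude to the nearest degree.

≈ lat 10°, lon -72°

Convert each endpoint to a unit vector on the sphere (x = cos φ cos λ, y = cos φ sin λ, z = sin φ).
The central angle between the endpoints is δ = arccos(p₁·p₂) ≈ 2.615 rad (149.8°).
Interpolate at f = 1/2 with slerp weights a = sin((1−f)δ)/sin δ ≈ 1.920, b = sin(fδ)/sin δ ≈ 1.920.
p = a·p₁ + b·p₂ ≈ (0.302, -0.936, 0.182); φ = arcsin(p_z) ≈ 10.47°, λ = atan2(p_y, p_x) ≈ -72.11°.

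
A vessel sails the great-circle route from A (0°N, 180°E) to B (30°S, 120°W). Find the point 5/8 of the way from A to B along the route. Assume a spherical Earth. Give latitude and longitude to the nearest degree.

≈ (21°S, 145°W)

The haversine formula gives a central angle δ ≈ 1.123 rad (64.3°) between the endpoints.
Interpolate at f = 5/8 with slerp weights a = sin((1−f)δ)/sin δ ≈ 0.453, b = sin(fδ)/sin δ ≈ 0.716.
p = a·p₁ + b·p₂ ≈ (-0.764, -0.537, -0.358); φ = arcsin(p_z) ≈ -20.99°, λ = atan2(p_y, p_x) ≈ -144.87°.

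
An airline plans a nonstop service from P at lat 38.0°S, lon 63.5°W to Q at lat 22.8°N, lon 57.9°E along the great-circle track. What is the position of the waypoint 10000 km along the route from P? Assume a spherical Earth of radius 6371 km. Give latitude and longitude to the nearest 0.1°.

≈ lat 0.5°N, lon 26.0°E

Convert each endpoint to a unit vector on the sphere (x = cos φ cos λ, y = cos φ sin λ, z = sin φ).
The central angle between the endpoints is δ = arccos(p₁·p₂) ≈ 2.236 rad (128.1°). The total great-circle distance is δ·R ≈ 2.236 × 6371 ≈ 14244 km, so the target fraction is f = 10000/14244 ≈ 0.702.
Interpolate at f ≈ 0.702 with slerp weights a = sin((1−f)δ)/sin δ ≈ 0.785, b = sin(fδ)/sin δ ≈ 1.271.
p = a·p₁ + b·p₂ ≈ (0.899, 0.439, 0.009); φ = arcsin(p_z) ≈ 0.51°, λ = atan2(p_y, p_x) ≈ 26.01°.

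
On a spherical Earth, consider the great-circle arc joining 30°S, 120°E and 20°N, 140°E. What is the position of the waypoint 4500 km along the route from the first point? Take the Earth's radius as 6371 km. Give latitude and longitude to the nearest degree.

≈ 8°N, 135°E

Write both endpoints as unit vectors p₁, p₂ with components (cos φ cos λ, cos φ sin λ, sin φ).
The central angle between the endpoints is δ = arccos(p₁·p₂) ≈ 0.935 rad (53.6°). The total great-circle distance is δ·R ≈ 0.935 × 6371 ≈ 5958 km, so the target fraction is f = 4500/5958 ≈ 0.755.
Interpolate at f ≈ 0.755 with slerp weights a = sin((1−f)δ)/sin δ ≈ 0.282, b = sin(fδ)/sin δ ≈ 0.807.
p = a·p₁ + b·p₂ ≈ (-0.703, 0.699, 0.135); φ = arcsin(p_z) ≈ 7.75°, λ = atan2(p_y, p_x) ≈ 135.17°.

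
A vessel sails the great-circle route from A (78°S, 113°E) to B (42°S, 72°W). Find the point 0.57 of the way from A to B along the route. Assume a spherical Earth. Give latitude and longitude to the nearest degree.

Write both endpoints as unit vectors p₁, p₂ with components (cos φ cos λ, cos φ sin λ, sin φ).
The central angle between the endpoints is δ = arccos(p₁·p₂) ≈ 1.047 rad (60.0°).
Interpolate at f = 0.57 with slerp weights a = sin((1−f)δ)/sin δ ≈ 0.502, b = sin(fδ)/sin δ ≈ 0.649.
p = a·p₁ + b·p₂ ≈ (0.108, -0.362, -0.926); φ = arcsin(p_z) ≈ -67.77°, λ = atan2(p_y, p_x) ≈ -73.38°.

≈ (68°S, 73°W)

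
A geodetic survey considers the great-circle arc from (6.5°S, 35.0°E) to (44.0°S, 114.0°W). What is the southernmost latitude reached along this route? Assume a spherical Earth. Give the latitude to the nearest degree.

The great circle lies in the plane with unit normal n̂ = (p₁ × p₂)/|p₁ × p₂|.
Here n̂_z ≈ -0.435; the vertex latitude is φ_max = arccos|n̂_z| ≈ 64.2°.

≈ 64°S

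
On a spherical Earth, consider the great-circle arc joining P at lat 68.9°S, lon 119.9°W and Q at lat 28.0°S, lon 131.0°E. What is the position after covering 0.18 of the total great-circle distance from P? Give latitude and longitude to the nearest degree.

≈ lat 71°S, lon 157°W

The haversine formula gives a central angle δ ≈ 1.230 rad (70.5°) between the endpoints.
Interpolate at f = 0.18 with slerp weights a = sin((1−f)δ)/sin δ ≈ 0.898, b = sin(fδ)/sin δ ≈ 0.233.
p = a·p₁ + b·p₂ ≈ (-0.296, -0.125, -0.947); φ = arcsin(p_z) ≈ -71.26°, λ = atan2(p_y, p_x) ≈ -157.13°.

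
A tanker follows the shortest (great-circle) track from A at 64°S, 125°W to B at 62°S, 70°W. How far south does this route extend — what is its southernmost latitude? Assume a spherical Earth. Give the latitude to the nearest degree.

≈ 66°S

The great circle lies in the plane with unit normal n̂ = (p₁ × p₂)/|p₁ × p₂|.
Here n̂_z ≈ +0.410; the vertex latitude is φ_max = arccos|n̂_z| ≈ 65.8°.
Check via Clairaut: cos φ_max = |cos φ₁| · sin C = cos(64.0°)·sin(110.7°) ≈ 0.410, again giving ≈ 65.8°.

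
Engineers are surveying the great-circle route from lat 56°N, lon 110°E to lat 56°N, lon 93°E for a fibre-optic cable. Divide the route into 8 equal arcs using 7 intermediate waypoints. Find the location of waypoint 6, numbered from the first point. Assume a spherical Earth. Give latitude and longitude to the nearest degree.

≈ lat 56°N, lon 97°E

Write both endpoints as unit vectors p₁, p₂ with components (cos φ cos λ, cos φ sin λ, sin φ).
The central angle between the endpoints is δ = arccos(p₁·p₂) ≈ 0.165 rad (9.5°).
Interpolate at f = 6/8 with slerp weights a = sin((1−f)δ)/sin δ ≈ 0.251, b = sin(fδ)/sin δ ≈ 0.752.
p = a·p₁ + b·p₂ ≈ (-0.070, 0.552, 0.831); φ = arcsin(p_z) ≈ 56.22°, λ = atan2(p_y, p_x) ≈ 97.23°.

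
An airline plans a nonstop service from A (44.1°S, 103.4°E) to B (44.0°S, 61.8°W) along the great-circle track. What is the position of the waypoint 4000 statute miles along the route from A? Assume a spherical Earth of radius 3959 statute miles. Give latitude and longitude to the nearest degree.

≈ (75°S, 38°W)

Write both endpoints as unit vectors p₁, p₂ with components (cos φ cos λ, cos φ sin λ, sin φ).
The central angle between the endpoints is δ = arccos(p₁·p₂) ≈ 1.587 rad (90.9°). The total great-circle distance is δ·R ≈ 1.587 × 3959 ≈ 6282 mi, so the target fraction is f = 4000/6282 ≈ 0.637.
Interpolate at f ≈ 0.637 with slerp weights a = sin((1−f)δ)/sin δ ≈ 0.545, b = sin(fδ)/sin δ ≈ 0.847.
p = a·p₁ + b·p₂ ≈ (0.197, -0.156, -0.968); φ = arcsin(p_z) ≈ -75.43°, λ = atan2(p_y, p_x) ≈ -38.38°.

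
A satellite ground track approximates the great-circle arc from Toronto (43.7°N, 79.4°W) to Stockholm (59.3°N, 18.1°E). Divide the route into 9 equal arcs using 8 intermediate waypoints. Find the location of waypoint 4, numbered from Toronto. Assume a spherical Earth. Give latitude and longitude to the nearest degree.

From cos δ = sin φ₁ sin φ₂ + cos φ₁ cos φ₂ cos Δλ, the central angle is δ ≈ 0.993 rad (56.9°).
Interpolate at f = 4/9 with slerp weights a = sin((1−f)δ)/sin δ ≈ 0.626, b = sin(fδ)/sin δ ≈ 0.510.
p = a·p₁ + b·p₂ ≈ (0.331, -0.364, 0.871); φ = arcsin(p_z) ≈ 60.55°, λ = atan2(p_y, p_x) ≈ -47.73°.

≈ 61°N, 48°W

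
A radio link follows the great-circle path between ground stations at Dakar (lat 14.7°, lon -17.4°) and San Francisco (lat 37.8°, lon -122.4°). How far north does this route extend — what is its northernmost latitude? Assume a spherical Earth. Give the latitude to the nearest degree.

The great circle lies in the plane with unit normal n̂ = (p₁ × p₂)/|p₁ × p₂|.
Here n̂_z ≈ -0.739; the vertex latitude is φ_max = arccos|n̂_z| ≈ 42.4°.
Check via Clairaut: cos φ_max = |cos φ₁| · sin C = cos(14.7°)·sin(49.8°) ≈ 0.739, again giving ≈ 42.4°.

≈ 42°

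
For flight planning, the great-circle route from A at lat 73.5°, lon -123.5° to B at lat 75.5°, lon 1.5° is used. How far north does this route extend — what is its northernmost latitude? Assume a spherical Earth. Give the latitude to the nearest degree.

≈ 83°

The great circle lies in the plane with unit normal n̂ = (p₁ × p₂)/|p₁ × p₂|.
Here n̂_z ≈ +0.126; the vertex latitude is φ_max = arccos|n̂_z| ≈ 82.7°.
Check via Clairaut: cos φ_max = |cos φ₁| · sin C = cos(73.5°)·sin(26.4°) ≈ 0.126, again giving ≈ 82.7°.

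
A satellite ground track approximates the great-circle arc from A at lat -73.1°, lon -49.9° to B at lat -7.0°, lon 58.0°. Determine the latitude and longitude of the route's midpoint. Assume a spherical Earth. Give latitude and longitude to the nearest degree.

≈ lat -49°, lon 41°

From cos δ = sin φ₁ sin φ₂ + cos φ₁ cos φ₂ cos Δλ, the central angle is δ ≈ 1.543 rad (88.4°).
Interpolate at f = 1/2 with slerp weights a = sin((1−f)δ)/sin δ ≈ 0.697, b = sin(fδ)/sin δ ≈ 0.697.
p = a·p₁ + b·p₂ ≈ (0.497, 0.432, -0.752); φ = arcsin(p_z) ≈ -48.79°, λ = atan2(p_y, p_x) ≈ 40.97°.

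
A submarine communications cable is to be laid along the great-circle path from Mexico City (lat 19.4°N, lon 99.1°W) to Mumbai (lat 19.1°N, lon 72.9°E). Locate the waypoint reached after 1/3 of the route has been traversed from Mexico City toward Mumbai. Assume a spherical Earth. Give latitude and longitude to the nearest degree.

Convert each endpoint to a unit vector on the sphere (x = cos φ cos λ, y = cos φ sin λ, z = sin φ).
The central angle between the endpoints is δ = arccos(p₁·p₂) ≈ 2.456 rad (140.7°).
Interpolate at f = 1/3 with slerp weights a = sin((1−f)δ)/sin δ ≈ 1.576, b = sin(fδ)/sin δ ≈ 1.153.
p = a·p₁ + b·p₂ ≈ (0.085, -0.426, 0.901); φ = arcsin(p_z) ≈ 64.25°, λ = atan2(p_y, p_x) ≈ -78.67°.

≈ lat 64°N, lon 79°W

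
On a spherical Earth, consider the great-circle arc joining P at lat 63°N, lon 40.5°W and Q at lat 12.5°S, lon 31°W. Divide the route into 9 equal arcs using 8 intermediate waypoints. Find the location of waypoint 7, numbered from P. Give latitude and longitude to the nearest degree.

Convert each endpoint to a unit vector on the sphere (x = cos φ cos λ, y = cos φ sin λ, z = sin φ).
The central angle between the endpoints is δ = arccos(p₁·p₂) ≈ 1.324 rad (75.9°).
Interpolate at f = 7/9 with slerp weights a = sin((1−f)δ)/sin δ ≈ 0.299, b = sin(fδ)/sin δ ≈ 0.884.
p = a·p₁ + b·p₂ ≈ (0.843, -0.533, 0.075); φ = arcsin(p_z) ≈ 4.31°, λ = atan2(p_y, p_x) ≈ -32.29°.

≈ lat 4°N, lon 32°W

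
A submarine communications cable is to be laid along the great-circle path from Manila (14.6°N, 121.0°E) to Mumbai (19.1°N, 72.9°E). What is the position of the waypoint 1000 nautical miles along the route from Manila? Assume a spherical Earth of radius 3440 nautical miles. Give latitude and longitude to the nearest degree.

≈ 18°N, 104°E

Write both endpoints as unit vectors p₁, p₂ with components (cos φ cos λ, cos φ sin λ, sin φ).
The central angle between the endpoints is δ = arccos(p₁·p₂) ≈ 0.805 rad (46.1°). The total great-circle distance is δ·R ≈ 0.805 × 3440 ≈ 2769 nmi, so the target fraction is f = 1000/2769 ≈ 0.361.
Interpolate at f ≈ 0.361 with slerp weights a = sin((1−f)δ)/sin δ ≈ 0.682, b = sin(fδ)/sin δ ≈ 0.398.
p = a·p₁ + b·p₂ ≈ (-0.230, 0.925, 0.302); φ = arcsin(p_z) ≈ 17.59°, λ = atan2(p_y, p_x) ≈ 103.94°.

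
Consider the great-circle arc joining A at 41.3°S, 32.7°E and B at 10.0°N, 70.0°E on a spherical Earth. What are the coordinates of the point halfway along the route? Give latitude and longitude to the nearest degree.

≈ 16°S, 54°E

Write both endpoints as unit vectors p₁, p₂ with components (cos φ cos λ, cos φ sin λ, sin φ).
The central angle between the endpoints is δ = arccos(p₁·p₂) ≈ 1.077 rad (61.7°).
Interpolate at f = 1/2 with slerp weights a = sin((1−f)δ)/sin δ ≈ 0.582, b = sin(fδ)/sin δ ≈ 0.582.
p = a·p₁ + b·p₂ ≈ (0.564, 0.775, -0.283); φ = arcsin(p_z) ≈ -16.46°, λ = atan2(p_y, p_x) ≈ 53.95°.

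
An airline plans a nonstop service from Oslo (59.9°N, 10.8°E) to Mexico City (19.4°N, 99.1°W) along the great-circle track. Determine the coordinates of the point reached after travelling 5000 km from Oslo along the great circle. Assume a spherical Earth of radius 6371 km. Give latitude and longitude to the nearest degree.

≈ (50°N, 72°W)

Write both endpoints as unit vectors p₁, p₂ with components (cos φ cos λ, cos φ sin λ, sin φ).
The central angle between the endpoints is δ = arccos(p₁·p₂) ≈ 1.444 rad (82.7°). The total great-circle distance is δ·R ≈ 1.444 × 6371 ≈ 9200 km, so the target fraction is f = 5000/9200 ≈ 0.543.
Interpolate at f ≈ 0.543 with slerp weights a = sin((1−f)δ)/sin δ ≈ 0.618, b = sin(fδ)/sin δ ≈ 0.712.
p = a·p₁ + b·p₂ ≈ (0.198, -0.605, 0.771); φ = arcsin(p_z) ≈ 50.43°, λ = atan2(p_y, p_x) ≈ -71.90°.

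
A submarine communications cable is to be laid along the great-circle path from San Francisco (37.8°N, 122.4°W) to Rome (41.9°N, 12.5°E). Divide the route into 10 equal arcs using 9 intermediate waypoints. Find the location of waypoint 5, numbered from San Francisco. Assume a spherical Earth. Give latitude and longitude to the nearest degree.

≈ (65°N, 59°W)

Write both endpoints as unit vectors p₁, p₂ with components (cos φ cos λ, cos φ sin λ, sin φ).
The central angle between the endpoints is δ = arccos(p₁·p₂) ≈ 1.577 rad (90.3°).
Interpolate at f = 5/10 with slerp weights a = sin((1−f)δ)/sin δ ≈ 0.709, b = sin(fδ)/sin δ ≈ 0.709.
p = a·p₁ + b·p₂ ≈ (0.215, -0.359, 0.908); φ = arcsin(p_z) ≈ 65.27°, λ = atan2(p_y, p_x) ≈ -59.07°.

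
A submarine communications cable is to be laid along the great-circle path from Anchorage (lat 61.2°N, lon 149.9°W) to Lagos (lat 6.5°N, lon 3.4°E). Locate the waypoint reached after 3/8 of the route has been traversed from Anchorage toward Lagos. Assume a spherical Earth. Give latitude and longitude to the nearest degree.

≈ lat 70°N, lon 35°W

Write both endpoints as unit vectors p₁, p₂ with components (cos φ cos λ, cos φ sin λ, sin φ).
The central angle between the endpoints is δ = arccos(p₁·p₂) ≈ 1.905 rad (109.2°).
Interpolate at f = 3/8 with slerp weights a = sin((1−f)δ)/sin δ ≈ 0.983, b = sin(fδ)/sin δ ≈ 0.694.
p = a·p₁ + b·p₂ ≈ (0.278, -0.197, 0.940); φ = arcsin(p_z) ≈ 70.08°, λ = atan2(p_y, p_x) ≈ -35.25°.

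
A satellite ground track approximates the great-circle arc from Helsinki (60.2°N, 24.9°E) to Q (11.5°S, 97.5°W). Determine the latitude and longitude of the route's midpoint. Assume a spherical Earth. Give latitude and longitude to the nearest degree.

Write both endpoints as unit vectors p₁, p₂ with components (cos φ cos λ, cos φ sin λ, sin φ).
The central angle between the endpoints is δ = arccos(p₁·p₂) ≈ 2.020 rad (115.7°).
Interpolate at f = 1/2 with slerp weights a = sin((1−f)δ)/sin δ ≈ 0.940, b = sin(fδ)/sin δ ≈ 0.940.
p = a·p₁ + b·p₂ ≈ (0.303, -0.716, 0.628); φ = arcsin(p_z) ≈ 38.92°, λ = atan2(p_y, p_x) ≈ -67.04°.

≈ (39°N, 67°W)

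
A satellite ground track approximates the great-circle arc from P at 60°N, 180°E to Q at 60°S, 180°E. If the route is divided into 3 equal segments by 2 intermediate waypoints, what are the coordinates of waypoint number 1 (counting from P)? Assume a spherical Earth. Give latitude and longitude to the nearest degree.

≈ 20°N, 180°E

From cos δ = sin φ₁ sin φ₂ + cos φ₁ cos φ₂ cos Δλ, the central angle is δ ≈ 2.094 rad (120.0°).
Interpolate at f = 1/3 with slerp weights a = sin((1−f)δ)/sin δ ≈ 1.137, b = sin(fδ)/sin δ ≈ 0.742.
p = a·p₁ + b·p₂ ≈ (-0.940, -0.000, 0.342); φ = arcsin(p_z) ≈ 20.00°, λ = atan2(p_y, p_x) ≈ -180.00°.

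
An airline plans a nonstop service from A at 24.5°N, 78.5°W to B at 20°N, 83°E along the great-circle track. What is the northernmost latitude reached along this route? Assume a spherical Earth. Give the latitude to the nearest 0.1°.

The great circle lies in the plane with unit normal n̂ = (p₁ × p₂)/|p₁ × p₂|.
Here n̂_z ≈ +0.365; the vertex latitude is φ_max = arccos|n̂_z| ≈ 68.6°.

≈ 68.6°N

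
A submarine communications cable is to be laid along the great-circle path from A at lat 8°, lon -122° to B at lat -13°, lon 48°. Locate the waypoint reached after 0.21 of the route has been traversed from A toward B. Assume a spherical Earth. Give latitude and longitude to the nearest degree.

≈ lat -9°, lon -91°

Write both endpoints as unit vectors p₁, p₂ with components (cos φ cos λ, cos φ sin λ, sin φ).
The central angle between the endpoints is δ = arccos(p₁·p₂) ≈ 2.949 rad (169.0°).
Interpolate at f = 0.21 with slerp weights a = sin((1−f)δ)/sin δ ≈ 3.793, b = sin(fδ)/sin δ ≈ 3.035.
p = a·p₁ + b·p₂ ≈ (-0.012, -0.988, -0.155); φ = arcsin(p_z) ≈ -8.90°, λ = atan2(p_y, p_x) ≈ -90.69°.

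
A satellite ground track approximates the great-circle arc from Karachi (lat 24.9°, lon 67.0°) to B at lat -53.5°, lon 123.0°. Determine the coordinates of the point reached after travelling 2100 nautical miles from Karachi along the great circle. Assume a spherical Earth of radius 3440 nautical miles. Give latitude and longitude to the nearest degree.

≈ lat -6°, lon 84°

Convert each endpoint to a unit vector on the sphere (x = cos φ cos λ, y = cos φ sin λ, z = sin φ).
The central angle between the endpoints is δ = arccos(p₁·p₂) ≈ 1.608 rad (92.1°). The total great-circle distance is δ·R ≈ 1.608 × 3440 ≈ 5530 nmi, so the target fraction is f = 2100/5530 ≈ 0.380.
Interpolate at f ≈ 0.380 with slerp weights a = sin((1−f)δ)/sin δ ≈ 0.840, b = sin(fδ)/sin δ ≈ 0.574.
p = a·p₁ + b·p₂ ≈ (0.112, 0.988, -0.107); φ = arcsin(p_z) ≈ -6.16°, λ = atan2(p_y, p_x) ≈ 83.53°.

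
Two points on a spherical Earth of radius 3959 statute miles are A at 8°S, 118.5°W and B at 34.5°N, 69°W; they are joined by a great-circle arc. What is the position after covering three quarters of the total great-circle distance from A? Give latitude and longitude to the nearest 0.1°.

From cos δ = sin φ₁ sin φ₂ + cos φ₁ cos φ₂ cos Δλ, the central angle is δ ≈ 1.103 rad (63.2°).
Interpolate at f = 3/4 with slerp weights a = sin((1−f)δ)/sin δ ≈ 0.305, b = sin(fδ)/sin δ ≈ 0.825.
p = a·p₁ + b·p₂ ≈ (0.099, -0.900, 0.425); φ = arcsin(p_z) ≈ 25.13°, λ = atan2(p_y, p_x) ≈ -83.70°.

≈ 25.1°N, 83.7°W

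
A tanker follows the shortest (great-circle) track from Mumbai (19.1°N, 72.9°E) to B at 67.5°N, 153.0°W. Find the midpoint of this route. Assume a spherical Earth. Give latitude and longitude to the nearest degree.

Convert each endpoint to a unit vector on the sphere (x = cos φ cos λ, y = cos φ sin λ, z = sin φ).
The central angle between the endpoints is δ = arccos(p₁·p₂) ≈ 1.520 rad (87.1°).
Interpolate at f = 1/2 with slerp weights a = sin((1−f)δ)/sin δ ≈ 0.690, b = sin(fδ)/sin δ ≈ 0.690.
p = a·p₁ + b·p₂ ≈ (-0.044, 0.503, 0.863); φ = arcsin(p_z) ≈ 59.66°, λ = atan2(p_y, p_x) ≈ 94.95°.

≈ 60°N, 95°E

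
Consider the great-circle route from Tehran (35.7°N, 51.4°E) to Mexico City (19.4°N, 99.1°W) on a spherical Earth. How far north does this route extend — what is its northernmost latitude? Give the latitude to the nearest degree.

≈ 65°N

The great circle lies in the plane with unit normal n̂ = (p₁ × p₂)/|p₁ × p₂|.
Here n̂_z ≈ -0.428; the vertex latitude is φ_max = arccos|n̂_z| ≈ 64.7°.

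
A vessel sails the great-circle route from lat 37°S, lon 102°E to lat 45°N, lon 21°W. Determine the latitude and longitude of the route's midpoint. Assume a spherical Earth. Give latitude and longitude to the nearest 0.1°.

≈ lat 8.3°N, lon 46.9°E

The haversine formula gives a central angle δ ≈ 2.394 rad (137.1°) between the endpoints.
Interpolate at f = 1/2 with slerp weights a = sin((1−f)δ)/sin δ ≈ 1.369, b = sin(fδ)/sin δ ≈ 1.369.
p = a·p₁ + b·p₂ ≈ (0.676, 0.722, 0.144); φ = arcsin(p_z) ≈ 8.29°, λ = atan2(p_y, p_x) ≈ 46.89°.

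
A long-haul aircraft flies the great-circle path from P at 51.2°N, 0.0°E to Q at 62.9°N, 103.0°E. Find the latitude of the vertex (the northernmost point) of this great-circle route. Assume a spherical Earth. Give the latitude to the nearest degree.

The great circle lies in the plane with unit normal n̂ = (p₁ × p₂)/|p₁ × p₂|.
Here n̂_z ≈ +0.358; the vertex latitude is φ_max = arccos|n̂_z| ≈ 69.0°.

≈ 69°N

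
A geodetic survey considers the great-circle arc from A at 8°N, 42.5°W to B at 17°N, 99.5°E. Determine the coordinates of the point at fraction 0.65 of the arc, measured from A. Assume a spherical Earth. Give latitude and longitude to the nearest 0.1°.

Write both endpoints as unit vectors p₁, p₂ with components (cos φ cos λ, cos φ sin λ, sin φ).
The central angle between the endpoints is δ = arccos(p₁·p₂) ≈ 2.354 rad (134.9°).
Interpolate at f = 0.65 with slerp weights a = sin((1−f)δ)/sin δ ≈ 1.035, b = sin(fδ)/sin δ ≈ 1.410.
p = a·p₁ + b·p₂ ≈ (0.533, 0.637, 0.556); φ = arcsin(p_z) ≈ 33.80°, λ = atan2(p_y, p_x) ≈ 50.06°.

≈ 33.8°N, 50.1°E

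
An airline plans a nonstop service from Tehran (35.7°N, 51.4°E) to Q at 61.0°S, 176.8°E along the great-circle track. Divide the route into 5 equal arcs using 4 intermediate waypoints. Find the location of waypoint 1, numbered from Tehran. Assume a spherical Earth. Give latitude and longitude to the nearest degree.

Convert each endpoint to a unit vector on the sphere (x = cos φ cos λ, y = cos φ sin λ, z = sin φ).
The central angle between the endpoints is δ = arccos(p₁·p₂) ≈ 2.402 rad (137.6°).
Interpolate at f = 1/5 with slerp weights a = sin((1−f)δ)/sin δ ≈ 1.393, b = sin(fδ)/sin δ ≈ 0.685.
p = a·p₁ + b·p₂ ≈ (0.374, 0.903, 0.213); φ = arcsin(p_z) ≈ 12.33°, λ = atan2(p_y, p_x) ≈ 67.49°.

≈ 12°N, 67°E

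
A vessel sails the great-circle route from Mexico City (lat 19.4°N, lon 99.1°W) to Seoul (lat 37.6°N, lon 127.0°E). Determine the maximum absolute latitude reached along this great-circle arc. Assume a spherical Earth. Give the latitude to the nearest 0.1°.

The great circle lies in the plane with unit normal n̂ = (p₁ × p₂)/|p₁ × p₂|.
Here n̂_z ≈ -0.567; the vertex latitude is φ_max = arccos|n̂_z| ≈ 55.4°.
Check via Clairaut: cos φ_max = |cos φ₁| · sin C = cos(19.4°)·sin(37.0°) ≈ 0.567, again giving ≈ 55.4°.

≈ 55.4°N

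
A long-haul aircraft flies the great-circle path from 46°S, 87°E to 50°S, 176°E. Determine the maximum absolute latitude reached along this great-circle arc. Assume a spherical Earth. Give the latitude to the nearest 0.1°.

The great circle lies in the plane with unit normal n̂ = (p₁ × p₂)/|p₁ × p₂|.
Here n̂_z ≈ +0.538; the vertex latitude is φ_max = arccos|n̂_z| ≈ 57.4°.
Check via Clairaut: cos φ_max = |cos φ₁| · sin C = cos(46.0°)·sin(129.2°) ≈ 0.538, again giving ≈ 57.4°.

≈ 57.4°S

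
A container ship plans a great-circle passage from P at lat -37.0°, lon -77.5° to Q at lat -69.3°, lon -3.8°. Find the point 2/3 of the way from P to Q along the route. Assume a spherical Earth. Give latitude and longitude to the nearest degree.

Write both endpoints as unit vectors p₁, p₂ with components (cos φ cos λ, cos φ sin λ, sin φ).
The central angle between the endpoints is δ = arccos(p₁·p₂) ≈ 0.873 rad (50.0°).
Interpolate at f = 2/3 with slerp weights a = sin((1−f)δ)/sin δ ≈ 0.374, b = sin(fδ)/sin δ ≈ 0.717.
p = a·p₁ + b·p₂ ≈ (0.318, -0.309, -0.896); φ = arcsin(p_z) ≈ -63.70°, λ = atan2(p_y, p_x) ≈ -44.18°.

≈ lat -64°, lon -44°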